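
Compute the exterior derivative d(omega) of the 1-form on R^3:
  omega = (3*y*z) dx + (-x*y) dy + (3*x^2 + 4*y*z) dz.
d(omega) = (-y - 3*z) dx ∧ dy + (6*x - 3*y) dx ∧ dz + (4*z) dy ∧ dz

For a 1-form omega = sum_i f_i dx_i, the exterior derivative is
  d(omega) = sum_{i < j} (∂f_j/∂x_i - ∂f_i/∂x_j) dx_i ∧ dx_j.
  coefficient of dx ∧ dy: ∂f_2/∂x - ∂f_1/∂y = ∂(-x*y)/∂x - ∂(3*y*z)/∂y = -y - 3*z
  coefficient of dx ∧ dz: ∂f_3/∂x - ∂f_1/∂z = ∂(3*x^2 + 4*y*z)/∂x - ∂(3*y*z)/∂z = 6*x - 3*y
  coefficient of dy ∧ dz: ∂f_3/∂y - ∂f_2/∂z = ∂(3*x^2 + 4*y*z)/∂y - ∂(-x*y)/∂z = 4*z
Assembling: d(omega) = (-y - 3*z) dx ∧ dy + (6*x - 3*y) dx ∧ dz + (4*z) dy ∧ dz.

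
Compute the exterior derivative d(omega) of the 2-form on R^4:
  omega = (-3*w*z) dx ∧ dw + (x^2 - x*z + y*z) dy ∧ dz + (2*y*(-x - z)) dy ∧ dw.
d(omega) = (3*w) dx ∧ dz ∧ dw + (2*x - z) dx ∧ dy ∧ dz + (-2*y) dx ∧ dy ∧ dw + (2*y) dy ∧ dz ∧ dw

For a 2-form omega = sum_{i<j} g_{ij} dx_i ∧ dx_j, the exterior derivative is
  d(omega) = sum_{i<j} d(g_{ij}) ∧ dx_i ∧ dx_j = sum_{i<j, k} (∂g_{ij}/∂x_k) dx_k ∧ dx_i ∧ dx_j.
Expand each term, using dx_k ∧ dx_i ∧ dx_j = sgn(permutation) dx_{(a)} ∧ dx_{(b)} ∧ dx_{(c)} with (a < b < c) sorted:
  d(-3*w*z) includes (∂/∂z)(-3*w*z) dz = (-3*w) dz, which multiplied by dx ∧ dw gives (3*w) dx ∧ dz ∧ dw
  d(x^2 - x*z + y*z) includes (∂/∂x)(x^2 - x*z + y*z) dx = (2*x - z) dx, which multiplied by dy ∧ dz gives (2*x - z) dx ∧ dy ∧ dz
  d(2*y*(-x - z)) includes (∂/∂x)(2*y*(-x - z)) dx = (-2*y) dx, which multiplied by dy ∧ dw gives (-2*y) dx ∧ dy ∧ dw
  d(2*y*(-x - z)) includes (∂/∂z)(2*y*(-x - z)) dz = (-2*y) dz, which multiplied by dy ∧ dw gives (2*y) dy ∧ dz ∧ dw
Collecting like 3-forms: d(omega) = (3*w) dx ∧ dz ∧ dw + (2*x - z) dx ∧ dy ∧ dz + (-2*y) dx ∧ dy ∧ dw + (2*y) dy ∧ dz ∧ dw.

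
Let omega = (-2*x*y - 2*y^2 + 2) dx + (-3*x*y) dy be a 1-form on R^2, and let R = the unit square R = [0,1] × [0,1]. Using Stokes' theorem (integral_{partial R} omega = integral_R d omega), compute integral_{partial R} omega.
integral_(partial R) omega = 3/2

Stokes: integral_partial_R omega = integral_R d omega with d omega = (∂Q/∂x - ∂P/∂y) dx ∧ dy.
  ∂Q/∂x = -3*y
  ∂P/∂y = -2*x - 4*y
  integrand = ∂Q/∂x - ∂P/∂y = 2*x + y.
Integrating over R: integral_0^1 integral_0^1 (2*x + y) dx dy = 3/2.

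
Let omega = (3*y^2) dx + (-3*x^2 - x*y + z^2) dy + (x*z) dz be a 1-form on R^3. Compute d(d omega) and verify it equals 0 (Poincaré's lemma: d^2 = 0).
d(d omega) = 0

Step 1: d omega = sum_{i<j} (∂f_j/∂x_i - ∂f_i/∂x_j) dx_i ∧ dx_j:
  coeff of dx ∧ dy: -6*x - 7*y
  coeff of dx ∧ dz: z
  coeff of dy ∧ dz: -2*z
Step 2: Apply d again to each 2-form coefficient. The only possible 3-form in R^3 is dx ∧ dy ∧ dz, with coefficient
  ∂(coeff of dy∧dz)/∂x - ∂(coeff of dx∧dz)/∂y + ∂(coeff of dx∧dy)/∂z
  = ∂/∂x (-2*z) - ∂/∂y (z) + ∂/∂z (-6*x - 7*y).
Each of these terms simplifies to sums of mixed partials that cancel in pairs. The result is 0 (by equality of mixed partials for smooth functions — Schwarz / Clairaut).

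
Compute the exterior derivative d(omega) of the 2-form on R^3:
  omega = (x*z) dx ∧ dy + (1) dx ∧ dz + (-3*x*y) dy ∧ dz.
d(omega) = (x - 3*y) dx ∧ dy ∧ dz

For a 2-form omega = sum_{i<j} g_{ij} dx_i ∧ dx_j, the exterior derivative is
  d(omega) = sum_{i<j} d(g_{ij}) ∧ dx_i ∧ dx_j = sum_{i<j, k} (∂g_{ij}/∂x_k) dx_k ∧ dx_i ∧ dx_j.
Expand each term, using dx_k ∧ dx_i ∧ dx_j = sgn(permutation) dx_{(a)} ∧ dx_{(b)} ∧ dx_{(c)} with (a < b < c) sorted:
  d(x*z) includes (∂/∂z)(x*z) dz = (x) dz, which multiplied by dx ∧ dy gives (x) dx ∧ dy ∧ dz
  d(-3*x*y) includes (∂/∂x)(-3*x*y) dx = (-3*y) dx, which multiplied by dy ∧ dz gives (-3*y) dx ∧ dy ∧ dz
Collecting like 3-forms: d(omega) = (x - 3*y) dx ∧ dy ∧ dz.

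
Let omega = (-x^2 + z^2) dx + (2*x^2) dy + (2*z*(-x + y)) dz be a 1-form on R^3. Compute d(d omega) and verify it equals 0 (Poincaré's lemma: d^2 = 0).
d(d omega) = 0

Step 1: d omega = sum_{i<j} (∂f_j/∂x_i - ∂f_i/∂x_j) dx_i ∧ dx_j:
  coeff of dx ∧ dy: 4*x
  coeff of dx ∧ dz: -4*z
  coeff of dy ∧ dz: 2*z
Step 2: Apply d again to each 2-form coefficient. The only possible 3-form in R^3 is dx ∧ dy ∧ dz, with coefficient
  ∂(coeff of dy∧dz)/∂x - ∂(coeff of dx∧dz)/∂y + ∂(coeff of dx∧dy)/∂z
  = ∂/∂x (2*z) - ∂/∂y (-4*z) + ∂/∂z (4*x).
Each of these terms simplifies to sums of mixed partials that cancel in pairs. The result is 0 (by equality of mixed partials for smooth functions — Schwarz / Clairaut).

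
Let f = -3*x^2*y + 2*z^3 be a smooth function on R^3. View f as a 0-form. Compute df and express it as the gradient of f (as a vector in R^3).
df = (-6*x*y) dx + (-3*x^2) dy + (6*z^2) dz; grad f = (-6*x*y, -3*x^2, 6*z^2)

For a 0-form f, d f = (∂f/∂x) dx + (∂f/∂y) dy + (∂f/∂z) dz. The components of the vector representation are exactly the entries of grad f in Cartesian coordinates:
  ∂f/∂x = -6*x*y
  ∂f/∂y = -3*x^2
  ∂f/∂z = 6*z^2.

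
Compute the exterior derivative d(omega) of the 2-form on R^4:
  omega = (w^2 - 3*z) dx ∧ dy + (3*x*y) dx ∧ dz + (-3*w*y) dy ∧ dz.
d(omega) = (-3*x - 3) dx ∧ dy ∧ dz + (2*w) dx ∧ dy ∧ dw + (-3*y) dy ∧ dz ∧ dw

For a 2-form omega = sum_{i<j} g_{ij} dx_i ∧ dx_j, the exterior derivative is
  d(omega) = sum_{i<j} d(g_{ij}) ∧ dx_i ∧ dx_j = sum_{i<j, k} (∂g_{ij}/∂x_k) dx_k ∧ dx_i ∧ dx_j.
Expand each term, using dx_k ∧ dx_i ∧ dx_j = sgn(permutation) dx_{(a)} ∧ dx_{(b)} ∧ dx_{(c)} with (a < b < c) sorted:
  d(w^2 - 3*z) includes (∂/∂z)(w^2 - 3*z) dz = (-3) dz, which multiplied by dx ∧ dy gives (-3) dx ∧ dy ∧ dz
  d(w^2 - 3*z) includes (∂/∂w)(w^2 - 3*z) dw = (2*w) dw, which multiplied by dx ∧ dy gives (2*w) dx ∧ dy ∧ dw
  d(3*x*y) includes (∂/∂y)(3*x*y) dy = (3*x) dy, which multiplied by dx ∧ dz gives (-3*x) dx ∧ dy ∧ dz
  d(-3*w*y) includes (∂/∂w)(-3*w*y) dw = (-3*y) dw, which multiplied by dy ∧ dz gives (-3*y) dy ∧ dz ∧ dw
Collecting like 3-forms: d(omega) = (-3*x - 3) dx ∧ dy ∧ dz + (2*w) dx ∧ dy ∧ dw + (-3*y) dy ∧ dz ∧ dw.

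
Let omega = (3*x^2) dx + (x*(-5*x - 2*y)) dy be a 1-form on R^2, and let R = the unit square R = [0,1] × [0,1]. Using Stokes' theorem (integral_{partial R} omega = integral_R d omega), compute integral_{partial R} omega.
integral_(partial R) omega = -6

Stokes: integral_partial_R omega = integral_R d omega with d omega = (∂Q/∂x - ∂P/∂y) dx ∧ dy.
  ∂Q/∂x = -10*x - 2*y
  ∂P/∂y = 0
  integrand = ∂Q/∂x - ∂P/∂y = -10*x - 2*y.
Integrating over R: integral_0^1 integral_0^1 (-10*x - 2*y) dx dy = -6.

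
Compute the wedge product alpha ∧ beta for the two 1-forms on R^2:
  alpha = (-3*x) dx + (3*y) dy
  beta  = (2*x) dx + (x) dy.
alpha ∧ beta = (-3*x*(x + 2*y)) dx ∧ dy

Distribute the wedge, using dx_i ∧ dx_j = -dx_j ∧ dx_i and dx_i ∧ dx_i = 0. For each pair (i, j) with i < j, the coefficient of dx_i ∧ dx_j in alpha ∧ beta is (alpha_i * beta_j - alpha_j * beta_i). Collecting: alpha ∧ beta = (-3*x*(x + 2*y)) dx ∧ dy.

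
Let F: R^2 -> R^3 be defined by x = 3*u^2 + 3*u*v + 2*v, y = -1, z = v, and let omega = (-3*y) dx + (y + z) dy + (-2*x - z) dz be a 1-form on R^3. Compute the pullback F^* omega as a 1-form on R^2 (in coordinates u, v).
F^* omega = (18*u + 9*v) du + (-6*u^2 - 6*u*v + 9*u - 5*v + 6) dv

Using F^*(f dg) = (f ∘ F) d(g ∘ F), substitute each coordinate x_i by F_i(u, v) in f_i, and replace dx_i by d F_i = (∂F_i/∂u) du + (∂F_i/∂v) dv.
  For the x component: f_1(F) = 3; d F_1 = (6*u + 3*v) du + (3*u + 2) dv
  For the y component: f_2(F) = v - 1; d F_2 = (0) du + (0) dv
  For the z component: f_3(F) = -6*u^2 - 6*u*v - 5*v; d F_3 = (0) du + (1) dv
Combining and collecting du, dv coefficients:
  coeff of du: 18*u + 9*v
  coeff of dv: -6*u^2 - 6*u*v + 9*u - 5*v + 6
F^* omega = (18*u + 9*v) du + (-6*u^2 - 6*u*v + 9*u - 5*v + 6) dv.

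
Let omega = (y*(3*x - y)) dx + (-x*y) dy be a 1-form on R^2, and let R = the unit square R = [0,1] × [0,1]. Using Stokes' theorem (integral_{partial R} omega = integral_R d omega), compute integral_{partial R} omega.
integral_(partial R) omega = -1

Stokes: integral_partial_R omega = integral_R d omega with d omega = (∂Q/∂x - ∂P/∂y) dx ∧ dy.
  ∂Q/∂x = -y
  ∂P/∂y = 3*x - 2*y
  integrand = ∂Q/∂x - ∂P/∂y = -3*x + y.
Integrating over R: integral_0^1 integral_0^1 (-3*x + y) dx dy = -1.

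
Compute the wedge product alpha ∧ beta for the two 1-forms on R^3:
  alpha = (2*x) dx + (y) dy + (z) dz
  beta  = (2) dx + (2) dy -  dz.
alpha ∧ beta = (4*x - 2*y) dx ∧ dy + (-2*x - 2*z) dx ∧ dz + (-y - 2*z) dy ∧ dz

Distribute the wedge, using dx_i ∧ dx_j = -dx_j ∧ dx_i and dx_i ∧ dx_i = 0. For each pair (i, j) with i < j, the coefficient of dx_i ∧ dx_j in alpha ∧ beta is (alpha_i * beta_j - alpha_j * beta_i). Collecting: alpha ∧ beta = (4*x - 2*y) dx ∧ dy + (-2*x - 2*z) dx ∧ dz + (-y - 2*z) dy ∧ dz.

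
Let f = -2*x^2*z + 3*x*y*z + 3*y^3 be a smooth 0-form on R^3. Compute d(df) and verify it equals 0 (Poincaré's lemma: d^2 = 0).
d(df) = 0

Step 1: df = sum_i (∂f/∂x_i) dx_i = (z*(-4*x + 3*y)) dx + (3*x*z + 9*y^2) dy + (x*(-2*x + 3*y)) dz.
Step 2: Apply d again. Using the 1-form formula, the coefficient of dx ∧ dy in d(df) is ∂^2 f/∂x ∂y - ∂^2 f/∂y ∂x = (3*z) - (3*z) = 0 (equality of mixed partials for smooth f).
Similarly for dx ∧ dz and dy ∧ dz — all coefficients vanish. So d(df) = 0.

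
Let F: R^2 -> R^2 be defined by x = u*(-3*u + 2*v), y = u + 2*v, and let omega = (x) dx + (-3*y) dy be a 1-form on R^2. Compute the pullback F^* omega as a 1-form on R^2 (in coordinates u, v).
F^* omega = (18*u^3 - 18*u^2*v + 4*u*v^2 - 3*u - 6*v) du + (-6*u^3 + 4*u^2*v - 6*u - 12*v) dv

Using F^*(f dg) = (f ∘ F) d(g ∘ F), substitute each coordinate x_i by F_i(u, v) in f_i, and replace dx_i by d F_i = (∂F_i/∂u) du + (∂F_i/∂v) dv.
  For the x component: f_1(F) = u*(-3*u + 2*v); d F_1 = (-6*u + 2*v) du + (2*u) dv
  For the y component: f_2(F) = -3*u - 6*v; d F_2 = (1) du + (2) dv
Combining and collecting du, dv coefficients:
  coeff of du: 18*u^3 - 18*u^2*v + 4*u*v^2 - 3*u - 6*v
  coeff of dv: -6*u^3 + 4*u^2*v - 6*u - 12*v
F^* omega = (18*u^3 - 18*u^2*v + 4*u*v^2 - 3*u - 6*v) du + (-6*u^3 + 4*u^2*v - 6*u - 12*v) dv.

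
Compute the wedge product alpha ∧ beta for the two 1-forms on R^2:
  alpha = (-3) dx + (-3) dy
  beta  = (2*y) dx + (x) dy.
alpha ∧ beta = (-3*x + 6*y) dx ∧ dy

Distribute the wedge, using dx_i ∧ dx_j = -dx_j ∧ dx_i and dx_i ∧ dx_i = 0. For each pair (i, j) with i < j, the coefficient of dx_i ∧ dx_j in alpha ∧ beta is (alpha_i * beta_j - alpha_j * beta_i). Collecting: alpha ∧ beta = (-3*x + 6*y) dx ∧ dy.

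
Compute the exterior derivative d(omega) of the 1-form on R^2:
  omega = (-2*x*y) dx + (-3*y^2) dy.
d(omega) = (2*x) dx ∧ dy

For a 1-form omega = sum_i f_i dx_i, the exterior derivative is
  d(omega) = sum_{i < j} (∂f_j/∂x_i - ∂f_i/∂x_j) dx_i ∧ dx_j.
  coefficient of dx ∧ dy: ∂f_2/∂x - ∂f_1/∂y = ∂(-3*y^2)/∂x - ∂(-2*x*y)/∂y = 2*x
Assembling: d(omega) = (2*x) dx ∧ dy.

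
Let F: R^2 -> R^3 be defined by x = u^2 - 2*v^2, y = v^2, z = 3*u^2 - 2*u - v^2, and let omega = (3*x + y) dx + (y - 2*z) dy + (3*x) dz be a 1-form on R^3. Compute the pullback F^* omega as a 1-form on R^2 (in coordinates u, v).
F^* omega = (24*u^3 - 6*u^2 - 46*u*v^2 + 12*v^2) du + (2*v*(-15*u^2 + 4*u + 19*v^2)) dv

Using F^*(f dg) = (f ∘ F) d(g ∘ F), substitute each coordinate x_i by F_i(u, v) in f_i, and replace dx_i by d F_i = (∂F_i/∂u) du + (∂F_i/∂v) dv.
  For the x component: f_1(F) = 3*u^2 - 5*v^2; d F_1 = (2*u) du + (-4*v) dv
  For the y component: f_2(F) = -6*u^2 + 4*u + 3*v^2; d F_2 = (0) du + (2*v) dv
  For the z component: f_3(F) = 3*u^2 - 6*v^2; d F_3 = (6*u - 2) du + (-2*v) dv
Combining and collecting du, dv coefficients:
  coeff of du: 24*u^3 - 6*u^2 - 46*u*v^2 + 12*v^2
  coeff of dv: 2*v*(-15*u^2 + 4*u + 19*v^2)
F^* omega = (24*u^3 - 6*u^2 - 46*u*v^2 + 12*v^2) du + (2*v*(-15*u^2 + 4*u + 19*v^2)) dv.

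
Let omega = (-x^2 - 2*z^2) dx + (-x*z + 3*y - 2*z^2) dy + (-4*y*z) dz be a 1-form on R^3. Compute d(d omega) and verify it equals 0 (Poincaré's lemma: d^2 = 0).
d(d omega) = 0

Step 1: d omega = sum_{i<j} (∂f_j/∂x_i - ∂f_i/∂x_j) dx_i ∧ dx_j:
  coeff of dx ∧ dy: -z
  coeff of dx ∧ dz: 4*z
  coeff of dy ∧ dz: x
Step 2: Apply d again to each 2-form coefficient. The only possible 3-form in R^3 is dx ∧ dy ∧ dz, with coefficient
  ∂(coeff of dy∧dz)/∂x - ∂(coeff of dx∧dz)/∂y + ∂(coeff of dx∧dy)/∂z
  = ∂/∂x (x) - ∂/∂y (4*z) + ∂/∂z (-z).
Each of these terms simplifies to sums of mixed partials that cancel in pairs. The result is 0 (by equality of mixed partials for smooth functions — Schwarz / Clairaut).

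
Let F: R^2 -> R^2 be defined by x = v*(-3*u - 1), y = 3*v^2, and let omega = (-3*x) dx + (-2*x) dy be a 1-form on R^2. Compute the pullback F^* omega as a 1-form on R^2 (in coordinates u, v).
F^* omega = (v^2*(-27*u - 9)) du + (3*v*(-9*u^2 + 12*u*v - 6*u + 4*v - 1)) dv

Using F^*(f dg) = (f ∘ F) d(g ∘ F), substitute each coordinate x_i by F_i(u, v) in f_i, and replace dx_i by d F_i = (∂F_i/∂u) du + (∂F_i/∂v) dv.
  For the x component: f_1(F) = 3*v*(3*u + 1); d F_1 = (-3*v) du + (-3*u - 1) dv
  For the y component: f_2(F) = 2*v*(3*u + 1); d F_2 = (0) du + (6*v) dv
Combining and collecting du, dv coefficients:
  coeff of du: v^2*(-27*u - 9)
  coeff of dv: 3*v*(-9*u^2 + 12*u*v - 6*u + 4*v - 1)
F^* omega = (v^2*(-27*u - 9)) du + (3*v*(-9*u^2 + 12*u*v - 6*u + 4*v - 1)) dv.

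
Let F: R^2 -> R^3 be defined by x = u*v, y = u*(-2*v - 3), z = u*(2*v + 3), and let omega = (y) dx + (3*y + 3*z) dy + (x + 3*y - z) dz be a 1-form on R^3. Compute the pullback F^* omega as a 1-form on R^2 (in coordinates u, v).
F^* omega = (4*u*(-4*v^2 - 12*v - 9)) du + (u^2*(-16*v - 27)) dv

Using F^*(f dg) = (f ∘ F) d(g ∘ F), substitute each coordinate x_i by F_i(u, v) in f_i, and replace dx_i by d F_i = (∂F_i/∂u) du + (∂F_i/∂v) dv.
  For the x component: f_1(F) = u*(-2*v - 3); d F_1 = (v) du + (u) dv
  For the y component: f_2(F) = 0; d F_2 = (-2*v - 3) du + (-2*u) dv
  For the z component: f_3(F) = u*(-7*v - 12); d F_3 = (2*v + 3) du + (2*u) dv
Combining and collecting du, dv coefficients:
  coeff of du: 4*u*(-4*v^2 - 12*v - 9)
  coeff of dv: u^2*(-16*v - 27)
F^* omega = (4*u*(-4*v^2 - 12*v - 9)) du + (u^2*(-16*v - 27)) dv.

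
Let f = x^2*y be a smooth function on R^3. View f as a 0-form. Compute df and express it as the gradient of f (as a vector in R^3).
df = (2*x*y) dx + (x^2) dy + (0) dz; grad f = (2*x*y, x^2, 0)

For a 0-form f, d f = (∂f/∂x) dx + (∂f/∂y) dy + (∂f/∂z) dz. The components of the vector representation are exactly the entries of grad f in Cartesian coordinates:
  ∂f/∂x = 2*x*y
  ∂f/∂y = x^2
  ∂f/∂z = 0.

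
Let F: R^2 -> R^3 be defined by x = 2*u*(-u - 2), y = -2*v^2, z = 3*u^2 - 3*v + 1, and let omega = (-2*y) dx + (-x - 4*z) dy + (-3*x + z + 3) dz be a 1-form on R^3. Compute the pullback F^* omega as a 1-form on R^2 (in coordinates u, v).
F^* omega = (54*u^3 + 72*u^2 - 16*u*v^2 - 18*u*v + 24*u - 16*v^2) du + (40*u^2*v - 27*u^2 - 16*u*v - 36*u - 48*v^2 + 25*v - 12) dv

Using F^*(f dg) = (f ∘ F) d(g ∘ F), substitute each coordinate x_i by F_i(u, v) in f_i, and replace dx_i by d F_i = (∂F_i/∂u) du + (∂F_i/∂v) dv.
  For the x component: f_1(F) = 4*v^2; d F_1 = (-4*u - 4) du + (0) dv
  For the y component: f_2(F) = -10*u^2 + 4*u + 12*v - 4; d F_2 = (0) du + (-4*v) dv
  For the z component: f_3(F) = 9*u^2 + 12*u - 3*v + 4; d F_3 = (6*u) du + (-3) dv
Combining and collecting du, dv coefficients:
  coeff of du: 54*u^3 + 72*u^2 - 16*u*v^2 - 18*u*v + 24*u - 16*v^2
  coeff of dv: 40*u^2*v - 27*u^2 - 16*u*v - 36*u - 48*v^2 + 25*v - 12
F^* omega = (54*u^3 + 72*u^2 - 16*u*v^2 - 18*u*v + 24*u - 16*v^2) du + (40*u^2*v - 27*u^2 - 16*u*v - 36*u - 48*v^2 + 25*v - 12) dv.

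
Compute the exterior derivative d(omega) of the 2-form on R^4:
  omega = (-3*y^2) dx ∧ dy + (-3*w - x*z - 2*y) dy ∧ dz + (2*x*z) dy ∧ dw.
d(omega) = (-z) dx ∧ dy ∧ dz + (-2*x - 3) dy ∧ dz ∧ dw + (2*z) dx ∧ dy ∧ dw

For a 2-form omega = sum_{i<j} g_{ij} dx_i ∧ dx_j, the exterior derivative is
  d(omega) = sum_{i<j} d(g_{ij}) ∧ dx_i ∧ dx_j = sum_{i<j, k} (∂g_{ij}/∂x_k) dx_k ∧ dx_i ∧ dx_j.
Expand each term, using dx_k ∧ dx_i ∧ dx_j = sgn(permutation) dx_{(a)} ∧ dx_{(b)} ∧ dx_{(c)} with (a < b < c) sorted:
  d(-3*w - x*z - 2*y) includes (∂/∂x)(-3*w - x*z - 2*y) dx = (-z) dx, which multiplied by dy ∧ dz gives (-z) dx ∧ dy ∧ dz
  d(-3*w - x*z - 2*y) includes (∂/∂w)(-3*w - x*z - 2*y) dw = (-3) dw, which multiplied by dy ∧ dz gives (-3) dy ∧ dz ∧ dw
  d(2*x*z) includes (∂/∂x)(2*x*z) dx = (2*z) dx, which multiplied by dy ∧ dw gives (2*z) dx ∧ dy ∧ dw
  d(2*x*z) includes (∂/∂z)(2*x*z) dz = (2*x) dz, which multiplied by dy ∧ dw gives (-2*x) dy ∧ dz ∧ dw
Collecting like 3-forms: d(omega) = (-z) dx ∧ dy ∧ dz + (-2*x - 3) dy ∧ dz ∧ dw + (2*z) dx ∧ dy ∧ dw.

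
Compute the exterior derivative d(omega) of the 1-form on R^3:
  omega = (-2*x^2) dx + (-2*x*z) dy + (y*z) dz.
d(omega) = (-2*z) dx ∧ dy + (2*x + z) dy ∧ dz

For a 1-form omega = sum_i f_i dx_i, the exterior derivative is
  d(omega) = sum_{i < j} (∂f_j/∂x_i - ∂f_i/∂x_j) dx_i ∧ dx_j.
  coefficient of dx ∧ dy: ∂f_2/∂x - ∂f_1/∂y = ∂(-2*x*z)/∂x - ∂(-2*x^2)/∂y = -2*z
  coefficient of dy ∧ dz: ∂f_3/∂y - ∂f_2/∂z = ∂(y*z)/∂y - ∂(-2*x*z)/∂z = 2*x + z
Assembling: d(omega) = (-2*z) dx ∧ dy + (2*x + z) dy ∧ dz.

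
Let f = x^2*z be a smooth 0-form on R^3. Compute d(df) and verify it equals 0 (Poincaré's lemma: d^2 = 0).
d(df) = 0

Step 1: df = sum_i (∂f/∂x_i) dx_i = (2*x*z) dx + (0) dy + (x^2) dz.
Step 2: Apply d again. Using the 1-form formula, the coefficient of dx ∧ dy in d(df) is ∂^2 f/∂x ∂y - ∂^2 f/∂y ∂x = (0) - (0) = 0 (equality of mixed partials for smooth f).
Similarly for dx ∧ dz and dy ∧ dz — all coefficients vanish. So d(df) = 0.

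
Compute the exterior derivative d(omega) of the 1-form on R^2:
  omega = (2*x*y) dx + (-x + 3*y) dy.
d(omega) = (-2*x - 1) dx ∧ dy

For a 1-form omega = sum_i f_i dx_i, the exterior derivative is
  d(omega) = sum_{i < j} (∂f_j/∂x_i - ∂f_i/∂x_j) dx_i ∧ dx_j.
  coefficient of dx ∧ dy: ∂f_2/∂x - ∂f_1/∂y = ∂(-x + 3*y)/∂x - ∂(2*x*y)/∂y = -2*x - 1
Assembling: d(omega) = (-2*x - 1) dx ∧ dy.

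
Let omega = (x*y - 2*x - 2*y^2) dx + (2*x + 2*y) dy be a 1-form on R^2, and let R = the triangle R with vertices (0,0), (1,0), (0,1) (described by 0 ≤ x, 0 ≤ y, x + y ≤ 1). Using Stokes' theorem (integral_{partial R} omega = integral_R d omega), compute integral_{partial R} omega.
integral_(partial R) omega = 3/2

Stokes: integral_partial_R omega = integral_R d omega with d omega = (∂Q/∂x - ∂P/∂y) dx ∧ dy.
  ∂Q/∂x = 2
  ∂P/∂y = x - 4*y
  integrand = ∂Q/∂x - ∂P/∂y = -x + 4*y + 2.
Integrating over R: integral_0^1 integral_0^{1-x} (-x + 4*y + 2) dy dx = 3/2.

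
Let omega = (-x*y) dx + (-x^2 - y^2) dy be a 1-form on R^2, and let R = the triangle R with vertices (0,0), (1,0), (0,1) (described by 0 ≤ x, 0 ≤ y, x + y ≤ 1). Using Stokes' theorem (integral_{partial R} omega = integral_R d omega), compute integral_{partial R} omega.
integral_(partial R) omega = -1/6

Stokes: integral_partial_R omega = integral_R d omega with d omega = (∂Q/∂x - ∂P/∂y) dx ∧ dy.
  ∂Q/∂x = -2*x
  ∂P/∂y = -x
  integrand = ∂Q/∂x - ∂P/∂y = -x.
Integrating over R: integral_0^1 integral_0^{1-x} (-x) dy dx = -1/6.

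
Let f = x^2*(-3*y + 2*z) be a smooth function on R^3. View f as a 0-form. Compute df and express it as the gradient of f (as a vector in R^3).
df = (2*x*(-3*y + 2*z)) dx + (-3*x^2) dy + (2*x^2) dz; grad f = (2*x*(-3*y + 2*z), -3*x^2, 2*x^2)

For a 0-form f, d f = (∂f/∂x) dx + (∂f/∂y) dy + (∂f/∂z) dz. The components of the vector representation are exactly the entries of grad f in Cartesian coordinates:
  ∂f/∂x = 2*x*(-3*y + 2*z)
  ∂f/∂y = -3*x^2
  ∂f/∂z = 2*x^2.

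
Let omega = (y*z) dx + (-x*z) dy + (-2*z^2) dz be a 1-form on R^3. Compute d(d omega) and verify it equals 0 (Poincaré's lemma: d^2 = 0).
d(d omega) = 0

Step 1: d omega = sum_{i<j} (∂f_j/∂x_i - ∂f_i/∂x_j) dx_i ∧ dx_j:
  coeff of dx ∧ dy: -2*z
  coeff of dx ∧ dz: -y
  coeff of dy ∧ dz: x
Step 2: Apply d again to each 2-form coefficient. The only possible 3-form in R^3 is dx ∧ dy ∧ dz, with coefficient
  ∂(coeff of dy∧dz)/∂x - ∂(coeff of dx∧dz)/∂y + ∂(coeff of dx∧dy)/∂z
  = ∂/∂x (x) - ∂/∂y (-y) + ∂/∂z (-2*z).
Each of these terms simplifies to sums of mixed partials that cancel in pairs. The result is 0 (by equality of mixed partials for smooth functions — Schwarz / Clairaut).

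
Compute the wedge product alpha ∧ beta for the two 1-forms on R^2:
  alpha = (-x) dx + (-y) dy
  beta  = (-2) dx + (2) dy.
alpha ∧ beta = (-2*x - 2*y) dx ∧ dy

Distribute the wedge, using dx_i ∧ dx_j = -dx_j ∧ dx_i and dx_i ∧ dx_i = 0. For each pair (i, j) with i < j, the coefficient of dx_i ∧ dx_j in alpha ∧ beta is (alpha_i * beta_j - alpha_j * beta_i). Collecting: alpha ∧ beta = (-2*x - 2*y) dx ∧ dy.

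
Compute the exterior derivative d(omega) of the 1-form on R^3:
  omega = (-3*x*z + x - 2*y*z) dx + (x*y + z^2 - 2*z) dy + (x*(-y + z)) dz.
d(omega) = (y + 2*z) dx ∧ dy + (3*x + y + z) dx ∧ dz + (-x - 2*z + 2) dy ∧ dz

For a 1-form omega = sum_i f_i dx_i, the exterior derivative is
  d(omega) = sum_{i < j} (∂f_j/∂x_i - ∂f_i/∂x_j) dx_i ∧ dx_j.
  coefficient of dx ∧ dy: ∂f_2/∂x - ∂f_1/∂y = ∂(x*y + z^2 - 2*z)/∂x - ∂(-3*x*z + x - 2*y*z)/∂y = y + 2*z
  coefficient of dx ∧ dz: ∂f_3/∂x - ∂f_1/∂z = ∂(x*(-y + z))/∂x - ∂(-3*x*z + x - 2*y*z)/∂z = 3*x + y + z
  coefficient of dy ∧ dz: ∂f_3/∂y - ∂f_2/∂z = ∂(x*(-y + z))/∂y - ∂(x*y + z^2 - 2*z)/∂z = -x - 2*z + 2
Assembling: d(omega) = (y + 2*z) dx ∧ dy + (3*x + y + z) dx ∧ dz + (-x - 2*z + 2) dy ∧ dz.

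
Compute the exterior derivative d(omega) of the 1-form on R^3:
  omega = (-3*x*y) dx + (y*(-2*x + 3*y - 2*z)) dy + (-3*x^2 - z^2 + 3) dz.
d(omega) = (3*x - 2*y) dx ∧ dy + (-6*x) dx ∧ dz + (2*y) dy ∧ dz

For a 1-form omega = sum_i f_i dx_i, the exterior derivative is
  d(omega) = sum_{i < j} (∂f_j/∂x_i - ∂f_i/∂x_j) dx_i ∧ dx_j.
  coefficient of dx ∧ dy: ∂f_2/∂x - ∂f_1/∂y = ∂(y*(-2*x + 3*y - 2*z))/∂x - ∂(-3*x*y)/∂y = 3*x - 2*y
  coefficient of dx ∧ dz: ∂f_3/∂x - ∂f_1/∂z = ∂(-3*x^2 - z^2 + 3)/∂x - ∂(-3*x*y)/∂z = -6*x
  coefficient of dy ∧ dz: ∂f_3/∂y - ∂f_2/∂z = ∂(-3*x^2 - z^2 + 3)/∂y - ∂(y*(-2*x + 3*y - 2*z))/∂z = 2*y
Assembling: d(omega) = (3*x - 2*y) dx ∧ dy + (-6*x) dx ∧ dz + (2*y) dy ∧ dz.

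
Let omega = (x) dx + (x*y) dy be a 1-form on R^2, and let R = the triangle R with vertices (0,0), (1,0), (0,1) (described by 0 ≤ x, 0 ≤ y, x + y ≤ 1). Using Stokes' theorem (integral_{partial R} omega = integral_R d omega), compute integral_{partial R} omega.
integral_(partial R) omega = 1/6

Stokes: integral_partial_R omega = integral_R d omega with d omega = (∂Q/∂x - ∂P/∂y) dx ∧ dy.
  ∂Q/∂x = y
  ∂P/∂y = 0
  integrand = ∂Q/∂x - ∂P/∂y = y.
Integrating over R: integral_0^1 integral_0^{1-x} (y) dy dx = 1/6.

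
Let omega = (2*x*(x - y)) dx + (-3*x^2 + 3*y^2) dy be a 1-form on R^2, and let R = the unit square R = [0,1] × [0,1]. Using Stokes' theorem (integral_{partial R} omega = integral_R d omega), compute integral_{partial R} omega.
integral_(partial R) omega = -2

Stokes: integral_partial_R omega = integral_R d omega with d omega = (∂Q/∂x - ∂P/∂y) dx ∧ dy.
  ∂Q/∂x = -6*x
  ∂P/∂y = -2*x
  integrand = ∂Q/∂x - ∂P/∂y = -4*x.
Integrating over R: integral_0^1 integral_0^1 (-4*x) dx dy = -2.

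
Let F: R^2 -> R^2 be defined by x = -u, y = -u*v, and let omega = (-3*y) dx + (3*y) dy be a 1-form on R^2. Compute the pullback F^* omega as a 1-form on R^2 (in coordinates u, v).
F^* omega = (3*u*v*(v - 1)) du + (3*u^2*v) dv

Using F^*(f dg) = (f ∘ F) d(g ∘ F), substitute each coordinate x_i by F_i(u, v) in f_i, and replace dx_i by d F_i = (∂F_i/∂u) du + (∂F_i/∂v) dv.
  For the x component: f_1(F) = 3*u*v; d F_1 = (-1) du + (0) dv
  For the y component: f_2(F) = -3*u*v; d F_2 = (-v) du + (-u) dv
Combining and collecting du, dv coefficients:
  coeff of du: 3*u*v*(v - 1)
  coeff of dv: 3*u^2*v
F^* omega = (3*u*v*(v - 1)) du + (3*u^2*v) dv.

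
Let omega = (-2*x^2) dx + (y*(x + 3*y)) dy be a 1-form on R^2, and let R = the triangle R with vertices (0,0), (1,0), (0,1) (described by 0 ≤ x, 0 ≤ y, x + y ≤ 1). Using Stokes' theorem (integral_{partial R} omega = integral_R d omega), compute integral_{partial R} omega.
integral_(partial R) omega = 1/6

Stokes: integral_partial_R omega = integral_R d omega with d omega = (∂Q/∂x - ∂P/∂y) dx ∧ dy.
  ∂Q/∂x = y
  ∂P/∂y = 0
  integrand = ∂Q/∂x - ∂P/∂y = y.
Integrating over R: integral_0^1 integral_0^{1-x} (y) dy dx = 1/6.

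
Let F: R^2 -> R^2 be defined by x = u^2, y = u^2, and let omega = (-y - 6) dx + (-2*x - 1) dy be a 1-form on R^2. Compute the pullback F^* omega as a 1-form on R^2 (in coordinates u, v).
F^* omega = (-6*u^3 - 14*u) du

Using F^*(f dg) = (f ∘ F) d(g ∘ F), substitute each coordinate x_i by F_i(u, v) in f_i, and replace dx_i by d F_i = (∂F_i/∂u) du + (∂F_i/∂v) dv.
  For the x component: f_1(F) = -u^2 - 6; d F_1 = (2*u) du + (0) dv
  For the y component: f_2(F) = -2*u^2 - 1; d F_2 = (2*u) du + (0) dv
Combining and collecting du, dv coefficients:
  coeff of du: -6*u^3 - 14*u
  coeff of dv: 0
F^* omega = (-6*u^3 - 14*u) du.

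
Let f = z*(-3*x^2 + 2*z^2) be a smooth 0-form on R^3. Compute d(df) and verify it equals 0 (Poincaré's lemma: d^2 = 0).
d(df) = 0

Step 1: df = sum_i (∂f/∂x_i) dx_i = (-6*x*z) dx + (0) dy + (-3*x^2 + 6*z^2) dz.
Step 2: Apply d again. Using the 1-form formula, the coefficient of dx ∧ dy in d(df) is ∂^2 f/∂x ∂y - ∂^2 f/∂y ∂x = (0) - (0) = 0 (equality of mixed partials for smooth f).
Similarly for dx ∧ dz and dy ∧ dz — all coefficients vanish. So d(df) = 0.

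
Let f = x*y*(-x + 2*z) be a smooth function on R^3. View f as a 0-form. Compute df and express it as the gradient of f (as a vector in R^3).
df = (2*y*(-x + z)) dx + (x*(-x + 2*z)) dy + (2*x*y) dz; grad f = (2*y*(-x + z), x*(-x + 2*z), 2*x*y)

For a 0-form f, d f = (∂f/∂x) dx + (∂f/∂y) dy + (∂f/∂z) dz. The components of the vector representation are exactly the entries of grad f in Cartesian coordinates:
  ∂f/∂x = 2*y*(-x + z)
  ∂f/∂y = x*(-x + 2*z)
  ∂f/∂z = 2*x*y.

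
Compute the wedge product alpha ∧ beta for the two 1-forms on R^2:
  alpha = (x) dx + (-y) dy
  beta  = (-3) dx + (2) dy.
alpha ∧ beta = (2*x - 3*y) dx ∧ dy

Distribute the wedge, using dx_i ∧ dx_j = -dx_j ∧ dx_i and dx_i ∧ dx_i = 0. For each pair (i, j) with i < j, the coefficient of dx_i ∧ dx_j in alpha ∧ beta is (alpha_i * beta_j - alpha_j * beta_i). Collecting: alpha ∧ beta = (2*x - 3*y) dx ∧ dy.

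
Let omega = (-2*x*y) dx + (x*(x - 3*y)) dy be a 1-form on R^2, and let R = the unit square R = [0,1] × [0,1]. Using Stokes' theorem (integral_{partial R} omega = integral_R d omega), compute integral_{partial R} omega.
integral_(partial R) omega = 1/2

Stokes: integral_partial_R omega = integral_R d omega with d omega = (∂Q/∂x - ∂P/∂y) dx ∧ dy.
  ∂Q/∂x = 2*x - 3*y
  ∂P/∂y = -2*x
  integrand = ∂Q/∂x - ∂P/∂y = 4*x - 3*y.
Integrating over R: integral_0^1 integral_0^1 (4*x - 3*y) dx dy = 1/2.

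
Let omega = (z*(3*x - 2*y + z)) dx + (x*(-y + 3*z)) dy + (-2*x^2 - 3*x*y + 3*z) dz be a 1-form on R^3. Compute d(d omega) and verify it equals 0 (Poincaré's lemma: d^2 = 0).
d(d omega) = 0

Step 1: d omega = sum_{i<j} (∂f_j/∂x_i - ∂f_i/∂x_j) dx_i ∧ dx_j:
  coeff of dx ∧ dy: -y + 5*z
  coeff of dx ∧ dz: -7*x - y - 2*z
  coeff of dy ∧ dz: -6*x
Step 2: Apply d again to each 2-form coefficient. The only possible 3-form in R^3 is dx ∧ dy ∧ dz, with coefficient
  ∂(coeff of dy∧dz)/∂x - ∂(coeff of dx∧dz)/∂y + ∂(coeff of dx∧dy)/∂z
  = ∂/∂x (-6*x) - ∂/∂y (-7*x - y - 2*z) + ∂/∂z (-y + 5*z).
Each of these terms simplifies to sums of mixed partials that cancel in pairs. The result is 0 (by equality of mixed partials for smooth functions — Schwarz / Clairaut).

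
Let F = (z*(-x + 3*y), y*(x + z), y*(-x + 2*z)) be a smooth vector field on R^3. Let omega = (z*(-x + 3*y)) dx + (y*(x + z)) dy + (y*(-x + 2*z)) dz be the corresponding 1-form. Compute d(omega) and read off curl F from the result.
d(omega) = (-x - y + 2*z) dy ∧ dz + (-x + 4*y) dz ∧ dx + (y - 3*z) dx ∧ dy; curl F = (-x - y + 2*z, -x + 4*y, y - 3*z)

d omega = sum_{i<j} (∂f_j/∂x_i - ∂f_i/∂x_j) dx_i ∧ dx_j. Under the identification (dy ∧ dz, dz ∧ dx, dx ∧ dy) ↔ (e_x, e_y, e_z), the coefficients are exactly the components of curl F. Compute:
  ∂R/∂y - ∂Q/∂z = (-x + 2*z) - (y) = -x - y + 2*z
  ∂P/∂z - ∂R/∂x = (-x + 3*y) - (-y) = -x + 4*y
  ∂Q/∂x - ∂P/∂y = (y) - (3*z) = y - 3*z.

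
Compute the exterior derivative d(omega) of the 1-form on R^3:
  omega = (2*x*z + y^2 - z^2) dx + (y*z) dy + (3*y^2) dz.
d(omega) = (-2*y) dx ∧ dy + (-2*x + 2*z) dx ∧ dz + (5*y) dy ∧ dz

For a 1-form omega = sum_i f_i dx_i, the exterior derivative is
  d(omega) = sum_{i < j} (∂f_j/∂x_i - ∂f_i/∂x_j) dx_i ∧ dx_j.
  coefficient of dx ∧ dy: ∂f_2/∂x - ∂f_1/∂y = ∂(y*z)/∂x - ∂(2*x*z + y^2 - z^2)/∂y = -2*y
  coefficient of dx ∧ dz: ∂f_3/∂x - ∂f_1/∂z = ∂(3*y^2)/∂x - ∂(2*x*z + y^2 - z^2)/∂z = -2*x + 2*z
  coefficient of dy ∧ dz: ∂f_3/∂y - ∂f_2/∂z = ∂(3*y^2)/∂y - ∂(y*z)/∂z = 5*y
Assembling: d(omega) = (-2*y) dx ∧ dy + (-2*x + 2*z) dx ∧ dz + (5*y) dy ∧ dz.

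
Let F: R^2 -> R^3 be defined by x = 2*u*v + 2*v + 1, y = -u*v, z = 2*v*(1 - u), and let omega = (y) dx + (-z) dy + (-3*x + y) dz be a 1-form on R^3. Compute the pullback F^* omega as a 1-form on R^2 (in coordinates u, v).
F^* omega = (2*v*(5*u*v + 7*v + 3)) du + (10*u^2*v - 2*u*v + 6*u - 12*v - 6) dv

Using F^*(f dg) = (f ∘ F) d(g ∘ F), substitute each coordinate x_i by F_i(u, v) in f_i, and replace dx_i by d F_i = (∂F_i/∂u) du + (∂F_i/∂v) dv.
  For the x component: f_1(F) = -u*v; d F_1 = (2*v) du + (2*u + 2) dv
  For the y component: f_2(F) = 2*v*(u - 1); d F_2 = (-v) du + (-u) dv
  For the z component: f_3(F) = -7*u*v - 6*v - 3; d F_3 = (-2*v) du + (2 - 2*u) dv
Combining and collecting du, dv coefficients:
  coeff of du: 2*v*(5*u*v + 7*v + 3)
  coeff of dv: 10*u^2*v - 2*u*v + 6*u - 12*v - 6
F^* omega = (2*v*(5*u*v + 7*v + 3)) du + (10*u^2*v - 2*u*v + 6*u - 12*v - 6) dv.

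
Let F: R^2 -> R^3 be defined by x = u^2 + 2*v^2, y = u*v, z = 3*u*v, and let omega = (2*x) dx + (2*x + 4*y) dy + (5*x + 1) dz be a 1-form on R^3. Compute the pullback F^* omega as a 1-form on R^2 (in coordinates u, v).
F^* omega = (4*u^3 + 17*u^2*v + 12*u*v^2 + 34*v^3 + 3*v) du + (17*u^3 + 12*u^2*v + 34*u*v^2 + 3*u + 16*v^3) dv

Using F^*(f dg) = (f ∘ F) d(g ∘ F), substitute each coordinate x_i by F_i(u, v) in f_i, and replace dx_i by d F_i = (∂F_i/∂u) du + (∂F_i/∂v) dv.
  For the x component: f_1(F) = 2*u^2 + 4*v^2; d F_1 = (2*u) du + (4*v) dv
  For the y component: f_2(F) = 2*u^2 + 4*u*v + 4*v^2; d F_2 = (v) du + (u) dv
  For the z component: f_3(F) = 5*u^2 + 10*v^2 + 1; d F_3 = (3*v) du + (3*u) dv
Combining and collecting du, dv coefficients:
  coeff of du: 4*u^3 + 17*u^2*v + 12*u*v^2 + 34*v^3 + 3*v
  coeff of dv: 17*u^3 + 12*u^2*v + 34*u*v^2 + 3*u + 16*v^3
F^* omega = (4*u^3 + 17*u^2*v + 12*u*v^2 + 34*v^3 + 3*v) du + (17*u^3 + 12*u^2*v + 34*u*v^2 + 3*u + 16*v^3) dv.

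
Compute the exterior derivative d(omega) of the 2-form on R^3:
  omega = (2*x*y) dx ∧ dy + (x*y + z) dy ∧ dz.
d(omega) = (y) dx ∧ dy ∧ dz

For a 2-form omega = sum_{i<j} g_{ij} dx_i ∧ dx_j, the exterior derivative is
  d(omega) = sum_{i<j} d(g_{ij}) ∧ dx_i ∧ dx_j = sum_{i<j, k} (∂g_{ij}/∂x_k) dx_k ∧ dx_i ∧ dx_j.
Expand each term, using dx_k ∧ dx_i ∧ dx_j = sgn(permutation) dx_{(a)} ∧ dx_{(b)} ∧ dx_{(c)} with (a < b < c) sorted:
  d(x*y + z) includes (∂/∂x)(x*y + z) dx = (y) dx, which multiplied by dy ∧ dz gives (y) dx ∧ dy ∧ dz
Collecting like 3-forms: d(omega) = (y) dx ∧ dy ∧ dz.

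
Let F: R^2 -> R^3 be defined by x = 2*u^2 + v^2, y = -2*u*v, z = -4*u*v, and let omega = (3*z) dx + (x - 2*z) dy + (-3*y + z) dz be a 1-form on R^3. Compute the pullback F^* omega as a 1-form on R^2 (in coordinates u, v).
F^* omega = (2*v*(-26*u^2 - 12*u*v - v^2)) du + (2*u*(-2*u^2 - 12*u*v - 13*v^2)) dv

Using F^*(f dg) = (f ∘ F) d(g ∘ F), substitute each coordinate x_i by F_i(u, v) in f_i, and replace dx_i by d F_i = (∂F_i/∂u) du + (∂F_i/∂v) dv.
  For the x component: f_1(F) = -12*u*v; d F_1 = (4*u) du + (2*v) dv
  For the y component: f_2(F) = 2*u^2 + 8*u*v + v^2; d F_2 = (-2*v) du + (-2*u) dv
  For the z component: f_3(F) = 2*u*v; d F_3 = (-4*v) du + (-4*u) dv
Combining and collecting du, dv coefficients:
  coeff of du: 2*v*(-26*u^2 - 12*u*v - v^2)
  coeff of dv: 2*u*(-2*u^2 - 12*u*v - 13*v^2)
F^* omega = (2*v*(-26*u^2 - 12*u*v - v^2)) du + (2*u*(-2*u^2 - 12*u*v - 13*v^2)) dv.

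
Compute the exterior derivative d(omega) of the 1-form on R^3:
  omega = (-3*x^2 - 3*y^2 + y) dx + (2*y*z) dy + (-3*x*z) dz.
d(omega) = (6*y - 1) dx ∧ dy + (-3*z) dx ∧ dz + (-2*y) dy ∧ dz

For a 1-form omega = sum_i f_i dx_i, the exterior derivative is
  d(omega) = sum_{i < j} (∂f_j/∂x_i - ∂f_i/∂x_j) dx_i ∧ dx_j.
  coefficient of dx ∧ dy: ∂f_2/∂x - ∂f_1/∂y = ∂(2*y*z)/∂x - ∂(-3*x^2 - 3*y^2 + y)/∂y = 6*y - 1
  coefficient of dx ∧ dz: ∂f_3/∂x - ∂f_1/∂z = ∂(-3*x*z)/∂x - ∂(-3*x^2 - 3*y^2 + y)/∂z = -3*z
  coefficient of dy ∧ dz: ∂f_3/∂y - ∂f_2/∂z = ∂(-3*x*z)/∂y - ∂(2*y*z)/∂z = -2*y
Assembling: d(omega) = (6*y - 1) dx ∧ dy + (-3*z) dx ∧ dz + (-2*y) dy ∧ dz.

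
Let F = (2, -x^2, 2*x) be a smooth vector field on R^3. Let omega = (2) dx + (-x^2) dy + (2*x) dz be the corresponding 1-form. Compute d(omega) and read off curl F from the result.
d(omega) = (0) dy ∧ dz + (-2) dz ∧ dx + (-2*x) dx ∧ dy; curl F = (0, -2, -2*x)

d omega = sum_{i<j} (∂f_j/∂x_i - ∂f_i/∂x_j) dx_i ∧ dx_j. Under the identification (dy ∧ dz, dz ∧ dx, dx ∧ dy) ↔ (e_x, e_y, e_z), the coefficients are exactly the components of curl F. Compute:
  ∂R/∂y - ∂Q/∂z = (0) - (0) = 0
  ∂P/∂z - ∂R/∂x = (0) - (2) = -2
  ∂Q/∂x - ∂P/∂y = (-2*x) - (0) = -2*x.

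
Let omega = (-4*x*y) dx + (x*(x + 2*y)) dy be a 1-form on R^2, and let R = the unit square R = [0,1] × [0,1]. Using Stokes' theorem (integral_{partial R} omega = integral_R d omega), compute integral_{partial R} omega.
integral_(partial R) omega = 4

Stokes: integral_partial_R omega = integral_R d omega with d omega = (∂Q/∂x - ∂P/∂y) dx ∧ dy.
  ∂Q/∂x = 2*x + 2*y
  ∂P/∂y = -4*x
  integrand = ∂Q/∂x - ∂P/∂y = 6*x + 2*y.
Integrating over R: integral_0^1 integral_0^1 (6*x + 2*y) dx dy = 4.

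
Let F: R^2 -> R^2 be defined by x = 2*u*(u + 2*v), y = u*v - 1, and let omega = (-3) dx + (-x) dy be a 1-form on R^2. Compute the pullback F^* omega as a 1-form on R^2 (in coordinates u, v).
F^* omega = (-2*u^2*v - 4*u*v^2 - 12*u - 12*v) du + (2*u*(-u^2 - 2*u*v - 6)) dv

Using F^*(f dg) = (f ∘ F) d(g ∘ F), substitute each coordinate x_i by F_i(u, v) in f_i, and replace dx_i by d F_i = (∂F_i/∂u) du + (∂F_i/∂v) dv.
  For the x component: f_1(F) = -3; d F_1 = (4*u + 4*v) du + (4*u) dv
  For the y component: f_2(F) = 2*u*(-u - 2*v); d F_2 = (v) du + (u) dv
Combining and collecting du, dv coefficients:
  coeff of du: -2*u^2*v - 4*u*v^2 - 12*u - 12*v
  coeff of dv: 2*u*(-u^2 - 2*u*v - 6)
F^* omega = (-2*u^2*v - 4*u*v^2 - 12*u - 12*v) du + (2*u*(-u^2 - 2*u*v - 6)) dv.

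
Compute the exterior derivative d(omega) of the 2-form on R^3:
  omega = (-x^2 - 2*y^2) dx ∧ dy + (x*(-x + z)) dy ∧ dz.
d(omega) = (-2*x + z) dx ∧ dy ∧ dz

For a 2-form omega = sum_{i<j} g_{ij} dx_i ∧ dx_j, the exterior derivative is
  d(omega) = sum_{i<j} d(g_{ij}) ∧ dx_i ∧ dx_j = sum_{i<j, k} (∂g_{ij}/∂x_k) dx_k ∧ dx_i ∧ dx_j.
Expand each term, using dx_k ∧ dx_i ∧ dx_j = sgn(permutation) dx_{(a)} ∧ dx_{(b)} ∧ dx_{(c)} with (a < b < c) sorted:
  d(x*(-x + z)) includes (∂/∂x)(x*(-x + z)) dx = (-2*x + z) dx, which multiplied by dy ∧ dz gives (-2*x + z) dx ∧ dy ∧ dz
Collecting like 3-forms: d(omega) = (-2*x + z) dx ∧ dy ∧ dz.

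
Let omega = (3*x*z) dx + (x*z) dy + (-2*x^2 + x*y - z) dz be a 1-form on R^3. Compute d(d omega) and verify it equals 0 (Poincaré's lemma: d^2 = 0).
d(d omega) = 0

Step 1: d omega = sum_{i<j} (∂f_j/∂x_i - ∂f_i/∂x_j) dx_i ∧ dx_j:
  coeff of dx ∧ dy: z
  coeff of dx ∧ dz: -7*x + y
  coeff of dy ∧ dz: 0
Step 2: Apply d again to each 2-form coefficient. The only possible 3-form in R^3 is dx ∧ dy ∧ dz, with coefficient
  ∂(coeff of dy∧dz)/∂x - ∂(coeff of dx∧dz)/∂y + ∂(coeff of dx∧dy)/∂z
  = ∂/∂x (0) - ∂/∂y (-7*x + y) + ∂/∂z (z).
Each of these terms simplifies to sums of mixed partials that cancel in pairs. The result is 0 (by equality of mixed partials for smooth functions — Schwarz / Clairaut).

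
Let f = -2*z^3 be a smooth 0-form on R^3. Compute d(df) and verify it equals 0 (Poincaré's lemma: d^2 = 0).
d(df) = 0

Step 1: df = sum_i (∂f/∂x_i) dx_i = (0) dx + (0) dy + (-6*z^2) dz.
Step 2: Apply d again. Using the 1-form formula, the coefficient of dx ∧ dy in d(df) is ∂^2 f/∂x ∂y - ∂^2 f/∂y ∂x = (0) - (0) = 0 (equality of mixed partials for smooth f).
Similarly for dx ∧ dz and dy ∧ dz — all coefficients vanish. So d(df) = 0.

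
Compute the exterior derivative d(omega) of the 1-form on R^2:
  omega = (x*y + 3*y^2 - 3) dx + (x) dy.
d(omega) = (-x - 6*y + 1) dx ∧ dy

For a 1-form omega = sum_i f_i dx_i, the exterior derivative is
  d(omega) = sum_{i < j} (∂f_j/∂x_i - ∂f_i/∂x_j) dx_i ∧ dx_j.
  coefficient of dx ∧ dy: ∂f_2/∂x - ∂f_1/∂y = ∂(x)/∂x - ∂(x*y + 3*y^2 - 3)/∂y = -x - 6*y + 1
Assembling: d(omega) = (-x - 6*y + 1) dx ∧ dy.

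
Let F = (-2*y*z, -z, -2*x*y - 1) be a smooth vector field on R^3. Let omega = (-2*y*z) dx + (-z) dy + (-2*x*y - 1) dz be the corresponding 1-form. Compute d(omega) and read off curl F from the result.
d(omega) = (1 - 2*x) dy ∧ dz + (0) dz ∧ dx + (2*z) dx ∧ dy; curl F = (1 - 2*x, 0, 2*z)

d omega = sum_{i<j} (∂f_j/∂x_i - ∂f_i/∂x_j) dx_i ∧ dx_j. Under the identification (dy ∧ dz, dz ∧ dx, dx ∧ dy) ↔ (e_x, e_y, e_z), the coefficients are exactly the components of curl F. Compute:
  ∂R/∂y - ∂Q/∂z = (-2*x) - (-1) = 1 - 2*x
  ∂P/∂z - ∂R/∂x = (-2*y) - (-2*y) = 0
  ∂Q/∂x - ∂P/∂y = (0) - (-2*z) = 2*z.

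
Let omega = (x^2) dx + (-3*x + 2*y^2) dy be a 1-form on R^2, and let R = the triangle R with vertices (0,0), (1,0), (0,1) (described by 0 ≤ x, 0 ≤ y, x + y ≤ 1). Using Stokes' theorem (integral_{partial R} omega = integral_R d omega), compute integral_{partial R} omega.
integral_(partial R) omega = -3/2

Stokes: integral_partial_R omega = integral_R d omega with d omega = (∂Q/∂x - ∂P/∂y) dx ∧ dy.
  ∂Q/∂x = -3
  ∂P/∂y = 0
  integrand = ∂Q/∂x - ∂P/∂y = -3.
Integrating over R: integral_0^1 integral_0^{1-x} (-3) dy dx = -3/2.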